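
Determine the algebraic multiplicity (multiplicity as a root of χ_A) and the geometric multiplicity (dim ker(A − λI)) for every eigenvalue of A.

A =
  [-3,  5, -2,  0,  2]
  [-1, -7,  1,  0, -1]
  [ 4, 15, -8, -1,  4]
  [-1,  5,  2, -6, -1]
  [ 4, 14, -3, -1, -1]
λ = -5: alg = 5, geom = 2

Step 1 — factor the characteristic polynomial to read off the algebraic multiplicities:
  χ_A(x) = (x + 5)^5

Step 2 — compute geometric multiplicities via the rank-nullity identity g(λ) = n − rank(A − λI):
  rank(A − (-5)·I) = 3, so dim ker(A − (-5)·I) = n − 3 = 2

Summary:
  λ = -5: algebraic multiplicity = 5, geometric multiplicity = 2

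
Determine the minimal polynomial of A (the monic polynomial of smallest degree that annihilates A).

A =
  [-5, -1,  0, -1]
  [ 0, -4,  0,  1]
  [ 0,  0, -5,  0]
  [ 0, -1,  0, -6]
x^2 + 10*x + 25

The characteristic polynomial is χ_A(x) = (x + 5)^4, so the eigenvalues are known. The minimal polynomial is
  m_A(x) = Π_λ (x − λ)^{k_λ}
where k_λ is the size of the *largest* Jordan block for λ (equivalently, the smallest k with (A − λI)^k v = 0 for every generalised eigenvector v of λ).

  λ = -5: largest Jordan block has size 2, contributing (x + 5)^2

So m_A(x) = (x + 5)^2 = x^2 + 10*x + 25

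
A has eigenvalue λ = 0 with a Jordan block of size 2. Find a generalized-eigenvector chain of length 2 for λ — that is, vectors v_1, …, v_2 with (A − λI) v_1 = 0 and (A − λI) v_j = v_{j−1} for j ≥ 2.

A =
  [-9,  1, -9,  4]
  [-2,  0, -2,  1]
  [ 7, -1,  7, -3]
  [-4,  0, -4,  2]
A Jordan chain for λ = 0 of length 2:
v_1 = (-9, -2, 7, -4)ᵀ
v_2 = (1, 0, 0, 0)ᵀ

Let N = A − (0)·I. We want v_2 with N^2 v_2 = 0 but N^1 v_2 ≠ 0; then v_{j-1} := N · v_j for j = 2, …, 2.

Pick v_2 = (1, 0, 0, 0)ᵀ.
Then v_1 = N · v_2 = (-9, -2, 7, -4)ᵀ.

Sanity check: (A − (0)·I) v_1 = (0, 0, 0, 0)ᵀ = 0. ✓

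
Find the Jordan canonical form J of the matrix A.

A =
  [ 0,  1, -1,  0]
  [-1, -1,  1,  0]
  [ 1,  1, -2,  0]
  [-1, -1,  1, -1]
J_3(-1) ⊕ J_1(-1)

The characteristic polynomial is
  det(x·I − A) = x^4 + 4*x^3 + 6*x^2 + 4*x + 1 = (x + 1)^4

Eigenvalues and multiplicities (the geometric multiplicity of λ is n − rank(A − λI), which equals the number of Jordan blocks for λ):
  λ = -1: algebraic multiplicity = 4, geometric multiplicity = 2

Determining the block sizes for each eigenvalue:
  λ = -1: with am = 4 and gm = 2, the partition is not yet determined (e.g. several partitions of 4 into 2 parts exist). Let N = A − (-1)·I. Computing rank(N^1) = 2, rank(N^2) = 1, rank(N^3) = 0; the number of blocks of size ≥ j is rank(N^{j−1}) − rank(N^j), giving [2, 1, 1]. So we have 1 block(s) of size 3, 1 block(s) of size 1 → block sizes [3, 1]

Assembling the blocks gives a Jordan form
J =
  [-1,  1,  0,  0]
  [ 0, -1,  1,  0]
  [ 0,  0, -1,  0]
  [ 0,  0,  0, -1]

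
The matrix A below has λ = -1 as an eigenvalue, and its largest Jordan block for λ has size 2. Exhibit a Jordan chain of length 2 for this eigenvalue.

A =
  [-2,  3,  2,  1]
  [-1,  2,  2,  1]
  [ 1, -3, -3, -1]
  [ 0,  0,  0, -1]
A Jordan chain for λ = -1 of length 2:
v_1 = (-1, -1, 1, 0)ᵀ
v_2 = (1, 0, 0, 0)ᵀ

Let N = A − (-1)·I. We want v_2 with N^2 v_2 = 0 but N^1 v_2 ≠ 0; then v_{j-1} := N · v_j for j = 2, …, 2.

Pick v_2 = (1, 0, 0, 0)ᵀ.
Then v_1 = N · v_2 = (-1, -1, 1, 0)ᵀ.

Sanity check: (A − (-1)·I) v_1 = (0, 0, 0, 0)ᵀ = 0. ✓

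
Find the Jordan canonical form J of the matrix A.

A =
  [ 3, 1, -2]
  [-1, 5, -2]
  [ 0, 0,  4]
J_2(4) ⊕ J_1(4)

The characteristic polynomial is
  det(x·I − A) = x^3 - 12*x^2 + 48*x - 64 = (x - 4)^3

Eigenvalues and multiplicities (the geometric multiplicity of λ is n − rank(A − λI), which equals the number of Jordan blocks for λ):
  λ = 4: algebraic multiplicity = 3, geometric multiplicity = 2

Determining the block sizes for each eigenvalue:
  λ = 4: 2 blocks summing to 3 forces exactly one block of size 2 and the rest size 1 → block sizes [2, 1]

Assembling the blocks gives a Jordan form
J =
  [4, 1, 0]
  [0, 4, 0]
  [0, 0, 4]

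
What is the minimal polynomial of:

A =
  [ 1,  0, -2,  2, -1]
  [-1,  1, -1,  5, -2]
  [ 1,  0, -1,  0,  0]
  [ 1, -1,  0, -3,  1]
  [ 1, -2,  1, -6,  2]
x^3

The characteristic polynomial is χ_A(x) = x^5, so the eigenvalues are known. The minimal polynomial is
  m_A(x) = Π_λ (x − λ)^{k_λ}
where k_λ is the size of the *largest* Jordan block for λ (equivalently, the smallest k with (A − λI)^k v = 0 for every generalised eigenvector v of λ).

  λ = 0: largest Jordan block has size 3, contributing (x − 0)^3

So m_A(x) = x^3 = x^3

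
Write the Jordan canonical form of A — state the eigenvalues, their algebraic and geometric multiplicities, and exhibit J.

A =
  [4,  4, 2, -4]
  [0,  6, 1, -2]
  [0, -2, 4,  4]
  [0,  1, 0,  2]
J_3(4) ⊕ J_1(4)

The characteristic polynomial is
  det(x·I − A) = x^4 - 16*x^3 + 96*x^2 - 256*x + 256 = (x - 4)^4

Eigenvalues and multiplicities (the geometric multiplicity of λ is n − rank(A − λI), which equals the number of Jordan blocks for λ):
  λ = 4: algebraic multiplicity = 4, geometric multiplicity = 2

Determining the block sizes for each eigenvalue:
  λ = 4: with am = 4 and gm = 2, the partition is not yet determined (e.g. several partitions of 4 into 2 parts exist). Let N = A − (4)·I. Computing rank(N^1) = 2, rank(N^2) = 1, rank(N^3) = 0; the number of blocks of size ≥ j is rank(N^{j−1}) − rank(N^j), giving [2, 1, 1]. So we have 1 block(s) of size 3, 1 block(s) of size 1 → block sizes [3, 1]

Assembling the blocks gives a Jordan form
J =
  [4, 1, 0, 0]
  [0, 4, 1, 0]
  [0, 0, 4, 0]
  [0, 0, 0, 4]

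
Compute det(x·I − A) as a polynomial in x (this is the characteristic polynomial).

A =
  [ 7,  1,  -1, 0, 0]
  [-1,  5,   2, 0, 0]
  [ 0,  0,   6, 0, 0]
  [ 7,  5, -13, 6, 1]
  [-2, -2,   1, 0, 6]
x^5 - 30*x^4 + 360*x^3 - 2160*x^2 + 6480*x - 7776

Expanding det(x·I − A) (e.g. by cofactor expansion or by noting that A is similar to its Jordan form J, which has the same characteristic polynomial as A) gives
  χ_A(x) = x^5 - 30*x^4 + 360*x^3 - 2160*x^2 + 6480*x - 7776
which factors as (x - 6)^5. The eigenvalues (with algebraic multiplicities) are λ = 6 with multiplicity 5.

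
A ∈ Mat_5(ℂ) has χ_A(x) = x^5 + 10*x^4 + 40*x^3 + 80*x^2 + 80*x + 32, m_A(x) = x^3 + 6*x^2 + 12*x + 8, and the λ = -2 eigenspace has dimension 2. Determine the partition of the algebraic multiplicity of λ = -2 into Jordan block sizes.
Block sizes for λ = -2: [3, 2]

Step 1 — from the characteristic polynomial, algebraic multiplicity of λ = -2 is 5. From dim ker(A − (-2)·I) = 2, there are exactly 2 Jordan blocks for λ = -2.
Step 2 — from the minimal polynomial, the factor (x + 2)^3 tells us the largest block for λ = -2 has size 3.
Step 3 — with total size 5, 2 blocks, and largest block 3, the block sizes (in nonincreasing order) are [3, 2].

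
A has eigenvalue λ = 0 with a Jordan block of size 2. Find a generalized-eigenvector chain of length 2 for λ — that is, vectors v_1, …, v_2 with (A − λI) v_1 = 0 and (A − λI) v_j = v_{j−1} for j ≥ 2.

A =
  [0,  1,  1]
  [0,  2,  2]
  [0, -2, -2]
A Jordan chain for λ = 0 of length 2:
v_1 = (1, 2, -2)ᵀ
v_2 = (0, 1, 0)ᵀ

Let N = A − (0)·I. We want v_2 with N^2 v_2 = 0 but N^1 v_2 ≠ 0; then v_{j-1} := N · v_j for j = 2, …, 2.

Pick v_2 = (0, 1, 0)ᵀ.
Then v_1 = N · v_2 = (1, 2, -2)ᵀ.

Sanity check: (A − (0)·I) v_1 = (0, 0, 0)ᵀ = 0. ✓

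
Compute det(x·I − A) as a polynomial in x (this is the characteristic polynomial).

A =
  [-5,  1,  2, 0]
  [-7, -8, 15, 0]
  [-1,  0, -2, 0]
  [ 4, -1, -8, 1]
x^4 + 14*x^3 + 60*x^2 + 50*x - 125

Expanding det(x·I − A) (e.g. by cofactor expansion or by noting that A is similar to its Jordan form J, which has the same characteristic polynomial as A) gives
  χ_A(x) = x^4 + 14*x^3 + 60*x^2 + 50*x - 125
which factors as (x - 1)*(x + 5)^3. The eigenvalues (with algebraic multiplicities) are λ = -5 with multiplicity 3, λ = 1 with multiplicity 1.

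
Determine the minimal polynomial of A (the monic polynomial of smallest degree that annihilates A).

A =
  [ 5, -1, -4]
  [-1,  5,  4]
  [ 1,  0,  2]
x^3 - 12*x^2 + 48*x - 64

The characteristic polynomial is χ_A(x) = (x - 4)^3, so the eigenvalues are known. The minimal polynomial is
  m_A(x) = Π_λ (x − λ)^{k_λ}
where k_λ is the size of the *largest* Jordan block for λ (equivalently, the smallest k with (A − λI)^k v = 0 for every generalised eigenvector v of λ).

  λ = 4: largest Jordan block has size 3, contributing (x − 4)^3

So m_A(x) = (x - 4)^3 = x^3 - 12*x^2 + 48*x - 64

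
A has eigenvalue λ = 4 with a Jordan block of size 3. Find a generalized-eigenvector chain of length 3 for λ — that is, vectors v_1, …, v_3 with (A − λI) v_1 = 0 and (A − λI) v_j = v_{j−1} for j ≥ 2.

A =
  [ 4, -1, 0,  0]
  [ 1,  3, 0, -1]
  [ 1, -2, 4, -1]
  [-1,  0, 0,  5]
A Jordan chain for λ = 4 of length 3:
v_1 = (-1, 0, -1, -1)ᵀ
v_2 = (0, 1, 1, -1)ᵀ
v_3 = (1, 0, 0, 0)ᵀ

Let N = A − (4)·I. We want v_3 with N^3 v_3 = 0 but N^2 v_3 ≠ 0; then v_{j-1} := N · v_j for j = 3, …, 2.

Pick v_3 = (1, 0, 0, 0)ᵀ.
Then v_2 = N · v_3 = (0, 1, 1, -1)ᵀ.
Then v_1 = N · v_2 = (-1, 0, -1, -1)ᵀ.

Sanity check: (A − (4)·I) v_1 = (0, 0, 0, 0)ᵀ = 0. ✓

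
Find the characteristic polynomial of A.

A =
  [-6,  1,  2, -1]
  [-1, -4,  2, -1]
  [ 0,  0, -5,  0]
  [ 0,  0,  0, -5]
x^4 + 20*x^3 + 150*x^2 + 500*x + 625

Expanding det(x·I − A) (e.g. by cofactor expansion or by noting that A is similar to its Jordan form J, which has the same characteristic polynomial as A) gives
  χ_A(x) = x^4 + 20*x^3 + 150*x^2 + 500*x + 625
which factors as (x + 5)^4. The eigenvalues (with algebraic multiplicities) are λ = -5 with multiplicity 4.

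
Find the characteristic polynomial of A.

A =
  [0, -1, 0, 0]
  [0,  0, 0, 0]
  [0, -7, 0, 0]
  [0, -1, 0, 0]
x^4

Expanding det(x·I − A) (e.g. by cofactor expansion or by noting that A is similar to its Jordan form J, which has the same characteristic polynomial as A) gives
  χ_A(x) = x^4
which factors as x^4. The eigenvalues (with algebraic multiplicities) are λ = 0 with multiplicity 4.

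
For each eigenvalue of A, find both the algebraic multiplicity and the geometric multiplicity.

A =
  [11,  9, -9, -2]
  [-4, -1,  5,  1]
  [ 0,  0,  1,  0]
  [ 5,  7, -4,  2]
λ = 1: alg = 1, geom = 1; λ = 4: alg = 3, geom = 1

Step 1 — factor the characteristic polynomial to read off the algebraic multiplicities:
  χ_A(x) = (x - 4)^3*(x - 1)

Step 2 — compute geometric multiplicities via the rank-nullity identity g(λ) = n − rank(A − λI):
  rank(A − (1)·I) = 3, so dim ker(A − (1)·I) = n − 3 = 1
  rank(A − (4)·I) = 3, so dim ker(A − (4)·I) = n − 3 = 1

Summary:
  λ = 1: algebraic multiplicity = 1, geometric multiplicity = 1
  λ = 4: algebraic multiplicity = 3, geometric multiplicity = 1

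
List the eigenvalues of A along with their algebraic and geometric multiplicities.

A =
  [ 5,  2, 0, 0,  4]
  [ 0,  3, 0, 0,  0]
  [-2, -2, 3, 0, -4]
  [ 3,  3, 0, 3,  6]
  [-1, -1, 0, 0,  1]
λ = 3: alg = 5, geom = 4

Step 1 — factor the characteristic polynomial to read off the algebraic multiplicities:
  χ_A(x) = (x - 3)^5

Step 2 — compute geometric multiplicities via the rank-nullity identity g(λ) = n − rank(A − λI):
  rank(A − (3)·I) = 1, so dim ker(A − (3)·I) = n − 1 = 4

Summary:
  λ = 3: algebraic multiplicity = 5, geometric multiplicity = 4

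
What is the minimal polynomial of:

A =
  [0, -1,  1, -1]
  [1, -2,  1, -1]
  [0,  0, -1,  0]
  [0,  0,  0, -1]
x^2 + 2*x + 1

The characteristic polynomial is χ_A(x) = (x + 1)^4, so the eigenvalues are known. The minimal polynomial is
  m_A(x) = Π_λ (x − λ)^{k_λ}
where k_λ is the size of the *largest* Jordan block for λ (equivalently, the smallest k with (A − λI)^k v = 0 for every generalised eigenvector v of λ).

  λ = -1: largest Jordan block has size 2, contributing (x + 1)^2

So m_A(x) = (x + 1)^2 = x^2 + 2*x + 1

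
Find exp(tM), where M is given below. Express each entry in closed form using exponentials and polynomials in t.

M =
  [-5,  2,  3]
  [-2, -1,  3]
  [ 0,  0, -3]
e^{tM} =
  [-2*t*exp(-3*t) + exp(-3*t), 2*t*exp(-3*t), 3*t*exp(-3*t)]
  [-2*t*exp(-3*t), 2*t*exp(-3*t) + exp(-3*t), 3*t*exp(-3*t)]
  [0, 0, exp(-3*t)]

Strategy: write M = P · J · P⁻¹ where J is a Jordan canonical form, so e^{tM} = P · e^{tJ} · P⁻¹, and e^{tJ} can be computed block-by-block.

M has Jordan form
J =
  [-3,  1,  0]
  [ 0, -3,  0]
  [ 0,  0, -3]
(up to reordering of blocks).

Per-block formulas:
  For a 2×2 Jordan block J_2(-3): exp(t · J_2(-3)) = e^(-3t)·(I + t·N), where N is the 2×2 nilpotent shift.
  For a 1×1 block at λ = -3: exp(t · [-3]) = [e^(-3t)].

After assembling e^{tJ} and conjugating by P, we get:

e^{tM} =
  [-2*t*exp(-3*t) + exp(-3*t), 2*t*exp(-3*t), 3*t*exp(-3*t)]
  [-2*t*exp(-3*t), 2*t*exp(-3*t) + exp(-3*t), 3*t*exp(-3*t)]
  [0, 0, exp(-3*t)]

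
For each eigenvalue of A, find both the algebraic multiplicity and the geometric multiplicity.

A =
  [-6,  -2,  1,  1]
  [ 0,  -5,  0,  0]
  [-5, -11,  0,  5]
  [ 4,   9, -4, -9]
λ = -5: alg = 4, geom = 2

Step 1 — factor the characteristic polynomial to read off the algebraic multiplicities:
  χ_A(x) = (x + 5)^4

Step 2 — compute geometric multiplicities via the rank-nullity identity g(λ) = n − rank(A − λI):
  rank(A − (-5)·I) = 2, so dim ker(A − (-5)·I) = n − 2 = 2

Summary:
  λ = -5: algebraic multiplicity = 4, geometric multiplicity = 2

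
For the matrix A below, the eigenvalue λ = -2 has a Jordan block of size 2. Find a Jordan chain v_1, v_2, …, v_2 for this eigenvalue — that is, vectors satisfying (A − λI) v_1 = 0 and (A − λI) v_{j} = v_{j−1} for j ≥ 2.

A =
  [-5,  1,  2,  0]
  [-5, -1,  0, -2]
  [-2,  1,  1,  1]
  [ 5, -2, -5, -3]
A Jordan chain for λ = -2 of length 2:
v_1 = (-3, -5, -2, 5)ᵀ
v_2 = (1, 0, 0, 0)ᵀ

Let N = A − (-2)·I. We want v_2 with N^2 v_2 = 0 but N^1 v_2 ≠ 0; then v_{j-1} := N · v_j for j = 2, …, 2.

Pick v_2 = (1, 0, 0, 0)ᵀ.
Then v_1 = N · v_2 = (-3, -5, -2, 5)ᵀ.

Sanity check: (A − (-2)·I) v_1 = (0, 0, 0, 0)ᵀ = 0. ✓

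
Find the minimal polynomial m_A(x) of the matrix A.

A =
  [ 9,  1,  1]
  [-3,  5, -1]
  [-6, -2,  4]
x^2 - 12*x + 36

The characteristic polynomial is χ_A(x) = (x - 6)^3, so the eigenvalues are known. The minimal polynomial is
  m_A(x) = Π_λ (x − λ)^{k_λ}
where k_λ is the size of the *largest* Jordan block for λ (equivalently, the smallest k with (A − λI)^k v = 0 for every generalised eigenvector v of λ).

  λ = 6: largest Jordan block has size 2, contributing (x − 6)^2

So m_A(x) = (x - 6)^2 = x^2 - 12*x + 36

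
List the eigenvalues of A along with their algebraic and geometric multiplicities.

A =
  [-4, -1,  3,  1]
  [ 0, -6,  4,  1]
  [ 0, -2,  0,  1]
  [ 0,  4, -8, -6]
λ = -4: alg = 4, geom = 2

Step 1 — factor the characteristic polynomial to read off the algebraic multiplicities:
  χ_A(x) = (x + 4)^4

Step 2 — compute geometric multiplicities via the rank-nullity identity g(λ) = n − rank(A − λI):
  rank(A − (-4)·I) = 2, so dim ker(A − (-4)·I) = n − 2 = 2

Summary:
  λ = -4: algebraic multiplicity = 4, geometric multiplicity = 2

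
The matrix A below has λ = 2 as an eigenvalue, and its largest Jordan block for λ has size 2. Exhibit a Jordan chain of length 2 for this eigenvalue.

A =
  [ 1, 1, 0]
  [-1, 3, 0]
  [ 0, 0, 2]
A Jordan chain for λ = 2 of length 2:
v_1 = (-1, -1, 0)ᵀ
v_2 = (1, 0, 0)ᵀ

Let N = A − (2)·I. We want v_2 with N^2 v_2 = 0 but N^1 v_2 ≠ 0; then v_{j-1} := N · v_j for j = 2, …, 2.

Pick v_2 = (1, 0, 0)ᵀ.
Then v_1 = N · v_2 = (-1, -1, 0)ᵀ.

Sanity check: (A − (2)·I) v_1 = (0, 0, 0)ᵀ = 0. ✓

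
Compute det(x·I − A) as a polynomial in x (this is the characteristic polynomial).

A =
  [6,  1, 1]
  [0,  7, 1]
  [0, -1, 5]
x^3 - 18*x^2 + 108*x - 216

Expanding det(x·I − A) (e.g. by cofactor expansion or by noting that A is similar to its Jordan form J, which has the same characteristic polynomial as A) gives
  χ_A(x) = x^3 - 18*x^2 + 108*x - 216
which factors as (x - 6)^3. The eigenvalues (with algebraic multiplicities) are λ = 6 with multiplicity 3.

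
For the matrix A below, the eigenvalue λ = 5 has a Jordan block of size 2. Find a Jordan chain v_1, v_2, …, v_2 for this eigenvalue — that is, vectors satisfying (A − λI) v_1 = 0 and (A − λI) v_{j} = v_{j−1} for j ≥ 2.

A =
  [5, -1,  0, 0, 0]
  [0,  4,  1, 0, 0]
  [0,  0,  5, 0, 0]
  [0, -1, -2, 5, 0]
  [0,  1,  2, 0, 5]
A Jordan chain for λ = 5 of length 2:
v_1 = (-1, 0, 0, -3, 3)ᵀ
v_2 = (0, 1, 1, 0, 0)ᵀ

Let N = A − (5)·I. We want v_2 with N^2 v_2 = 0 but N^1 v_2 ≠ 0; then v_{j-1} := N · v_j for j = 2, …, 2.

Pick v_2 = (0, 1, 1, 0, 0)ᵀ.
Then v_1 = N · v_2 = (-1, 0, 0, -3, 3)ᵀ.

Sanity check: (A − (5)·I) v_1 = (0, 0, 0, 0, 0)ᵀ = 0. ✓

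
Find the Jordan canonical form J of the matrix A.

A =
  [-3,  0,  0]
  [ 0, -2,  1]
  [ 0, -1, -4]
J_2(-3) ⊕ J_1(-3)

The characteristic polynomial is
  det(x·I − A) = x^3 + 9*x^2 + 27*x + 27 = (x + 3)^3

Eigenvalues and multiplicities (the geometric multiplicity of λ is n − rank(A − λI), which equals the number of Jordan blocks for λ):
  λ = -3: algebraic multiplicity = 3, geometric multiplicity = 2

Determining the block sizes for each eigenvalue:
  λ = -3: 2 blocks summing to 3 forces exactly one block of size 2 and the rest size 1 → block sizes [2, 1]

Assembling the blocks gives a Jordan form
J =
  [-3,  1,  0]
  [ 0, -3,  0]
  [ 0,  0, -3]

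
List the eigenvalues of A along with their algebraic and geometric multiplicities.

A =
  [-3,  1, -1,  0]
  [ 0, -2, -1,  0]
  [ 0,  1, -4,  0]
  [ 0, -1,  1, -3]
λ = -3: alg = 4, geom = 3

Step 1 — factor the characteristic polynomial to read off the algebraic multiplicities:
  χ_A(x) = (x + 3)^4

Step 2 — compute geometric multiplicities via the rank-nullity identity g(λ) = n − rank(A − λI):
  rank(A − (-3)·I) = 1, so dim ker(A − (-3)·I) = n − 1 = 3

Summary:
  λ = -3: algebraic multiplicity = 4, geometric multiplicity = 3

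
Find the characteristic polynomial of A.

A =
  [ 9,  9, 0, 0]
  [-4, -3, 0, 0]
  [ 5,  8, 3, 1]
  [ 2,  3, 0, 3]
x^4 - 12*x^3 + 54*x^2 - 108*x + 81

Expanding det(x·I − A) (e.g. by cofactor expansion or by noting that A is similar to its Jordan form J, which has the same characteristic polynomial as A) gives
  χ_A(x) = x^4 - 12*x^3 + 54*x^2 - 108*x + 81
which factors as (x - 3)^4. The eigenvalues (with algebraic multiplicities) are λ = 3 with multiplicity 4.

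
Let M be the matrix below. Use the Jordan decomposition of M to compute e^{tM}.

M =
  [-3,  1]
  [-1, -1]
e^{tM} =
  [-t*exp(-2*t) + exp(-2*t), t*exp(-2*t)]
  [-t*exp(-2*t), t*exp(-2*t) + exp(-2*t)]

Strategy: write M = P · J · P⁻¹ where J is a Jordan canonical form, so e^{tM} = P · e^{tJ} · P⁻¹, and e^{tJ} can be computed block-by-block.

M has Jordan form
J =
  [-2,  1]
  [ 0, -2]
(up to reordering of blocks).

Per-block formulas:
  For a 2×2 Jordan block J_2(-2): exp(t · J_2(-2)) = e^(-2t)·(I + t·N), where N is the 2×2 nilpotent shift.

After assembling e^{tJ} and conjugating by P, we get:

e^{tM} =
  [-t*exp(-2*t) + exp(-2*t), t*exp(-2*t)]
  [-t*exp(-2*t), t*exp(-2*t) + exp(-2*t)]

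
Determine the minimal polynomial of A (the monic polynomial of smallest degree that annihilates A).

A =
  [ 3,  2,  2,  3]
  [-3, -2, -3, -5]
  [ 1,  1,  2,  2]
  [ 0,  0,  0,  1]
x^2 - 2*x + 1

The characteristic polynomial is χ_A(x) = (x - 1)^4, so the eigenvalues are known. The minimal polynomial is
  m_A(x) = Π_λ (x − λ)^{k_λ}
where k_λ is the size of the *largest* Jordan block for λ (equivalently, the smallest k with (A − λI)^k v = 0 for every generalised eigenvector v of λ).

  λ = 1: largest Jordan block has size 2, contributing (x − 1)^2

So m_A(x) = (x - 1)^2 = x^2 - 2*x + 1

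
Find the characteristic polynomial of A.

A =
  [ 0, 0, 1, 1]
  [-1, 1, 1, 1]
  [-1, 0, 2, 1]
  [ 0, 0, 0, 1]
x^4 - 4*x^3 + 6*x^2 - 4*x + 1

Expanding det(x·I − A) (e.g. by cofactor expansion or by noting that A is similar to its Jordan form J, which has the same characteristic polynomial as A) gives
  χ_A(x) = x^4 - 4*x^3 + 6*x^2 - 4*x + 1
which factors as (x - 1)^4. The eigenvalues (with algebraic multiplicities) are λ = 1 with multiplicity 4.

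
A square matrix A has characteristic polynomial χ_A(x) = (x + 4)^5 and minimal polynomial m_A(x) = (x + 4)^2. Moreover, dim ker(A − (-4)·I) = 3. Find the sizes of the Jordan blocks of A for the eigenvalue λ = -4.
Block sizes for λ = -4: [2, 2, 1]

Step 1 — from the characteristic polynomial, algebraic multiplicity of λ = -4 is 5. From dim ker(A − (-4)·I) = 3, there are exactly 3 Jordan blocks for λ = -4.
Step 2 — from the minimal polynomial, the factor (x + 4)^2 tells us the largest block for λ = -4 has size 2.
Step 3 — with total size 5, 3 blocks, and largest block 2, the block sizes (in nonincreasing order) are [2, 2, 1].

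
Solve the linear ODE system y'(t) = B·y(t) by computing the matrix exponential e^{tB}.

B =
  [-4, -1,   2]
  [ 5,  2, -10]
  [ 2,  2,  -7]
e^{tB} =
  [-t*exp(-3*t) + exp(-3*t), -t*exp(-3*t), 2*t*exp(-3*t)]
  [5*t*exp(-3*t), 5*t*exp(-3*t) + exp(-3*t), -10*t*exp(-3*t)]
  [2*t*exp(-3*t), 2*t*exp(-3*t), -4*t*exp(-3*t) + exp(-3*t)]

Strategy: write B = P · J · P⁻¹ where J is a Jordan canonical form, so e^{tB} = P · e^{tJ} · P⁻¹, and e^{tJ} can be computed block-by-block.

B has Jordan form
J =
  [-3,  1,  0]
  [ 0, -3,  0]
  [ 0,  0, -3]
(up to reordering of blocks).

Per-block formulas:
  For a 1×1 block at λ = -3: exp(t · [-3]) = [e^(-3t)].
  For a 2×2 Jordan block J_2(-3): exp(t · J_2(-3)) = e^(-3t)·(I + t·N), where N is the 2×2 nilpotent shift.

After assembling e^{tJ} and conjugating by P, we get:

e^{tB} =
  [-t*exp(-3*t) + exp(-3*t), -t*exp(-3*t), 2*t*exp(-3*t)]
  [5*t*exp(-3*t), 5*t*exp(-3*t) + exp(-3*t), -10*t*exp(-3*t)]
  [2*t*exp(-3*t), 2*t*exp(-3*t), -4*t*exp(-3*t) + exp(-3*t)]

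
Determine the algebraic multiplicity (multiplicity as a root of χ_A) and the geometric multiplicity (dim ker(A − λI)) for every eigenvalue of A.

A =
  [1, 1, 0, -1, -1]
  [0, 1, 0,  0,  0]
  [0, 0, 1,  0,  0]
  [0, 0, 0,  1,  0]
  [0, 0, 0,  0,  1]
λ = 1: alg = 5, geom = 4

Step 1 — factor the characteristic polynomial to read off the algebraic multiplicities:
  χ_A(x) = (x - 1)^5

Step 2 — compute geometric multiplicities via the rank-nullity identity g(λ) = n − rank(A − λI):
  rank(A − (1)·I) = 1, so dim ker(A − (1)·I) = n − 1 = 4

Summary:
  λ = 1: algebraic multiplicity = 5, geometric multiplicity = 4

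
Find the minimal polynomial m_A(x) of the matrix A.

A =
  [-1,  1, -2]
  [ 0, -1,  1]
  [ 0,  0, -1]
x^3 + 3*x^2 + 3*x + 1

The characteristic polynomial is χ_A(x) = (x + 1)^3, so the eigenvalues are known. The minimal polynomial is
  m_A(x) = Π_λ (x − λ)^{k_λ}
where k_λ is the size of the *largest* Jordan block for λ (equivalently, the smallest k with (A − λI)^k v = 0 for every generalised eigenvector v of λ).

  λ = -1: largest Jordan block has size 3, contributing (x + 1)^3

So m_A(x) = (x + 1)^3 = x^3 + 3*x^2 + 3*x + 1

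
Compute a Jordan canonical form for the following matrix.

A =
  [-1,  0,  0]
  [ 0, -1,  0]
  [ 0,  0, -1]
J_1(-1) ⊕ J_1(-1) ⊕ J_1(-1)

The characteristic polynomial is
  det(x·I − A) = x^3 + 3*x^2 + 3*x + 1 = (x + 1)^3

Eigenvalues and multiplicities (the geometric multiplicity of λ is n − rank(A − λI), which equals the number of Jordan blocks for λ):
  λ = -1: algebraic multiplicity = 3, geometric multiplicity = 3

Determining the block sizes for each eigenvalue:
  λ = -1: gm = am = 3, so every block has size 1 → block sizes [1, 1, 1]

Assembling the blocks gives a Jordan form
J =
  [-1,  0,  0]
  [ 0, -1,  0]
  [ 0,  0, -1]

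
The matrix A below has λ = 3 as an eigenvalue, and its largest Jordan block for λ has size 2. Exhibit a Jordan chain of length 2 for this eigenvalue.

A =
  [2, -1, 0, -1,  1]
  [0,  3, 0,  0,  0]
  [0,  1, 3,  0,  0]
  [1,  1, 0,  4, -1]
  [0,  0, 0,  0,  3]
A Jordan chain for λ = 3 of length 2:
v_1 = (-1, 0, 0, 1, 0)ᵀ
v_2 = (1, 0, 0, 0, 0)ᵀ

Let N = A − (3)·I. We want v_2 with N^2 v_2 = 0 but N^1 v_2 ≠ 0; then v_{j-1} := N · v_j for j = 2, …, 2.

Pick v_2 = (1, 0, 0, 0, 0)ᵀ.
Then v_1 = N · v_2 = (-1, 0, 0, 1, 0)ᵀ.

Sanity check: (A − (3)·I) v_1 = (0, 0, 0, 0, 0)ᵀ = 0. ✓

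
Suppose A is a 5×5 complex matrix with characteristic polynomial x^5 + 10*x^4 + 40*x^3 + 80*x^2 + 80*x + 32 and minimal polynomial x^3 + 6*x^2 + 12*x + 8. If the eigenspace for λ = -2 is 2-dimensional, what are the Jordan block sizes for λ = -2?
Block sizes for λ = -2: [3, 2]

Step 1 — from the characteristic polynomial, algebraic multiplicity of λ = -2 is 5. From dim ker(A − (-2)·I) = 2, there are exactly 2 Jordan blocks for λ = -2.
Step 2 — from the minimal polynomial, the factor (x + 2)^3 tells us the largest block for λ = -2 has size 3.
Step 3 — with total size 5, 2 blocks, and largest block 3, the block sizes (in nonincreasing order) are [3, 2].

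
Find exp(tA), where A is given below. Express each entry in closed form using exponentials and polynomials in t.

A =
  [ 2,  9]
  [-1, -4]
e^{tA} =
  [3*t*exp(-t) + exp(-t), 9*t*exp(-t)]
  [-t*exp(-t), -3*t*exp(-t) + exp(-t)]

Strategy: write A = P · J · P⁻¹ where J is a Jordan canonical form, so e^{tA} = P · e^{tJ} · P⁻¹, and e^{tJ} can be computed block-by-block.

A has Jordan form
J =
  [-1,  1]
  [ 0, -1]
(up to reordering of blocks).

Per-block formulas:
  For a 2×2 Jordan block J_2(-1): exp(t · J_2(-1)) = e^(-1t)·(I + t·N), where N is the 2×2 nilpotent shift.

After assembling e^{tJ} and conjugating by P, we get:

e^{tA} =
  [3*t*exp(-t) + exp(-t), 9*t*exp(-t)]
  [-t*exp(-t), -3*t*exp(-t) + exp(-t)]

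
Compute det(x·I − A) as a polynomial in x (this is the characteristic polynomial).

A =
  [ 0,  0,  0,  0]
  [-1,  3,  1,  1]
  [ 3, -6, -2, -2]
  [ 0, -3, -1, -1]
x^4

Expanding det(x·I − A) (e.g. by cofactor expansion or by noting that A is similar to its Jordan form J, which has the same characteristic polynomial as A) gives
  χ_A(x) = x^4
which factors as x^4. The eigenvalues (with algebraic multiplicities) are λ = 0 with multiplicity 4.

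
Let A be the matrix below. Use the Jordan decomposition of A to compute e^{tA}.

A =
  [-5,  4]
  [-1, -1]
e^{tA} =
  [-2*t*exp(-3*t) + exp(-3*t), 4*t*exp(-3*t)]
  [-t*exp(-3*t), 2*t*exp(-3*t) + exp(-3*t)]

Strategy: write A = P · J · P⁻¹ where J is a Jordan canonical form, so e^{tA} = P · e^{tJ} · P⁻¹, and e^{tJ} can be computed block-by-block.

A has Jordan form
J =
  [-3,  1]
  [ 0, -3]
(up to reordering of blocks).

Per-block formulas:
  For a 2×2 Jordan block J_2(-3): exp(t · J_2(-3)) = e^(-3t)·(I + t·N), where N is the 2×2 nilpotent shift.

After assembling e^{tJ} and conjugating by P, we get:

e^{tA} =
  [-2*t*exp(-3*t) + exp(-3*t), 4*t*exp(-3*t)]
  [-t*exp(-3*t), 2*t*exp(-3*t) + exp(-3*t)]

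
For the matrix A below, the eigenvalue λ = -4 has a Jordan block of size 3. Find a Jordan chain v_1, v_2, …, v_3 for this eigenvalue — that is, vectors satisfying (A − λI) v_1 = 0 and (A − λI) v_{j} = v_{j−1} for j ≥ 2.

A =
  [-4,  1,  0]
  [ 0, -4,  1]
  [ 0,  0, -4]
A Jordan chain for λ = -4 of length 3:
v_1 = (1, 0, 0)ᵀ
v_2 = (0, 1, 0)ᵀ
v_3 = (0, 0, 1)ᵀ

Let N = A − (-4)·I. We want v_3 with N^3 v_3 = 0 but N^2 v_3 ≠ 0; then v_{j-1} := N · v_j for j = 3, …, 2.

Pick v_3 = (0, 0, 1)ᵀ.
Then v_2 = N · v_3 = (0, 1, 0)ᵀ.
Then v_1 = N · v_2 = (1, 0, 0)ᵀ.

Sanity check: (A − (-4)·I) v_1 = (0, 0, 0)ᵀ = 0. ✓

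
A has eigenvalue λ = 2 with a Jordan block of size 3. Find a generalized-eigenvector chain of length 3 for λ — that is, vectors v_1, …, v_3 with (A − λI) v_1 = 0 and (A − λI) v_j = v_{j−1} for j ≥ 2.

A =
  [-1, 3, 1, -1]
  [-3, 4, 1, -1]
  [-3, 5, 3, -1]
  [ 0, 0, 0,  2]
A Jordan chain for λ = 2 of length 3:
v_1 = (-3, 0, -9, 0)ᵀ
v_2 = (-3, -3, -3, 0)ᵀ
v_3 = (1, 0, 0, 0)ᵀ

Let N = A − (2)·I. We want v_3 with N^3 v_3 = 0 but N^2 v_3 ≠ 0; then v_{j-1} := N · v_j for j = 3, …, 2.

Pick v_3 = (1, 0, 0, 0)ᵀ.
Then v_2 = N · v_3 = (-3, -3, -3, 0)ᵀ.
Then v_1 = N · v_2 = (-3, 0, -9, 0)ᵀ.

Sanity check: (A − (2)·I) v_1 = (0, 0, 0, 0)ᵀ = 0. ✓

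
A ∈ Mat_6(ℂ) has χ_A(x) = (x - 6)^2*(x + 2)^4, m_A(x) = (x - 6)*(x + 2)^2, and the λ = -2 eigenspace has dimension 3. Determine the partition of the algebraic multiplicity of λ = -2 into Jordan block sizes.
Block sizes for λ = -2: [2, 1, 1]

Step 1 — from the characteristic polynomial, algebraic multiplicity of λ = -2 is 4. From dim ker(A − (-2)·I) = 3, there are exactly 3 Jordan blocks for λ = -2.
Step 2 — from the minimal polynomial, the factor (x + 2)^2 tells us the largest block for λ = -2 has size 2.
Step 3 — with total size 4, 3 blocks, and largest block 2, the block sizes (in nonincreasing order) are [2, 1, 1].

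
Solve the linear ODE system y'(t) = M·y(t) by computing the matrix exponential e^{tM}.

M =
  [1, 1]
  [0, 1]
e^{tM} =
  [exp(t), t*exp(t)]
  [0, exp(t)]

Strategy: write M = P · J · P⁻¹ where J is a Jordan canonical form, so e^{tM} = P · e^{tJ} · P⁻¹, and e^{tJ} can be computed block-by-block.

M has Jordan form
J =
  [1, 1]
  [0, 1]
(up to reordering of blocks).

Per-block formulas:
  For a 2×2 Jordan block J_2(1): exp(t · J_2(1)) = e^(1t)·(I + t·N), where N is the 2×2 nilpotent shift.

After assembling e^{tJ} and conjugating by P, we get:

e^{tM} =
  [exp(t), t*exp(t)]
  [0, exp(t)]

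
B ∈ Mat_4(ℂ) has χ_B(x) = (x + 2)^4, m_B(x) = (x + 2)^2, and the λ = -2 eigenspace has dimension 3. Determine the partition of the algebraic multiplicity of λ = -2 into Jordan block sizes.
Block sizes for λ = -2: [2, 1, 1]

Step 1 — from the characteristic polynomial, algebraic multiplicity of λ = -2 is 4. From dim ker(B − (-2)·I) = 3, there are exactly 3 Jordan blocks for λ = -2.
Step 2 — from the minimal polynomial, the factor (x + 2)^2 tells us the largest block for λ = -2 has size 2.
Step 3 — with total size 4, 3 blocks, and largest block 2, the block sizes (in nonincreasing order) are [2, 1, 1].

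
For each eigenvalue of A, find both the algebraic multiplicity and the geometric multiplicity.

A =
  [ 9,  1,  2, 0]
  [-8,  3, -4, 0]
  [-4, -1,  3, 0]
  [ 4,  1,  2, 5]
λ = 5: alg = 4, geom = 3

Step 1 — factor the characteristic polynomial to read off the algebraic multiplicities:
  χ_A(x) = (x - 5)^4

Step 2 — compute geometric multiplicities via the rank-nullity identity g(λ) = n − rank(A − λI):
  rank(A − (5)·I) = 1, so dim ker(A − (5)·I) = n − 1 = 3

Summary:
  λ = 5: algebraic multiplicity = 4, geometric multiplicity = 3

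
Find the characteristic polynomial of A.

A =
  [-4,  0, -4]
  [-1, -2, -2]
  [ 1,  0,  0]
x^3 + 6*x^2 + 12*x + 8

Expanding det(x·I − A) (e.g. by cofactor expansion or by noting that A is similar to its Jordan form J, which has the same characteristic polynomial as A) gives
  χ_A(x) = x^3 + 6*x^2 + 12*x + 8
which factors as (x + 2)^3. The eigenvalues (with algebraic multiplicities) are λ = -2 with multiplicity 3.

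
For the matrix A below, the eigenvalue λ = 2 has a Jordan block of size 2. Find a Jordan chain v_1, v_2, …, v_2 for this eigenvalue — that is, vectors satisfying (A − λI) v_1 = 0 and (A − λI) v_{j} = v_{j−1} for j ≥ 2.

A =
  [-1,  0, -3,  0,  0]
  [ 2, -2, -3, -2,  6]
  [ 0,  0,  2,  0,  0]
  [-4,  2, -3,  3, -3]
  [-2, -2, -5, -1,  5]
A Jordan chain for λ = 2 of length 2:
v_1 = (0, -4, 0, 2, -2)ᵀ
v_2 = (0, 1, 0, 0, 0)ᵀ

Let N = A − (2)·I. We want v_2 with N^2 v_2 = 0 but N^1 v_2 ≠ 0; then v_{j-1} := N · v_j for j = 2, …, 2.

Pick v_2 = (0, 1, 0, 0, 0)ᵀ.
Then v_1 = N · v_2 = (0, -4, 0, 2, -2)ᵀ.

Sanity check: (A − (2)·I) v_1 = (0, 0, 0, 0, 0)ᵀ = 0. ✓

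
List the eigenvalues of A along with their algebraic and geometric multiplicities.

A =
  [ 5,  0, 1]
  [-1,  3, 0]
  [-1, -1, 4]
λ = 4: alg = 3, geom = 1

Step 1 — factor the characteristic polynomial to read off the algebraic multiplicities:
  χ_A(x) = (x - 4)^3

Step 2 — compute geometric multiplicities via the rank-nullity identity g(λ) = n − rank(A − λI):
  rank(A − (4)·I) = 2, so dim ker(A − (4)·I) = n − 2 = 1

Summary:
  λ = 4: algebraic multiplicity = 3, geometric multiplicity = 1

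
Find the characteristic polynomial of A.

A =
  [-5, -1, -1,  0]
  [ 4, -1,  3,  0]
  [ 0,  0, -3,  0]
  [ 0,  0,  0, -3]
x^4 + 12*x^3 + 54*x^2 + 108*x + 81

Expanding det(x·I − A) (e.g. by cofactor expansion or by noting that A is similar to its Jordan form J, which has the same characteristic polynomial as A) gives
  χ_A(x) = x^4 + 12*x^3 + 54*x^2 + 108*x + 81
which factors as (x + 3)^4. The eigenvalues (with algebraic multiplicities) are λ = -3 with multiplicity 4.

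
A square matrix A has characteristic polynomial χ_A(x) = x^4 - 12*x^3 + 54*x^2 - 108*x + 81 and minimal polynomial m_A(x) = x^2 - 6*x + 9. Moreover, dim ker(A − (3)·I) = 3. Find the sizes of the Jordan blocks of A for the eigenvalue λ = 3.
Block sizes for λ = 3: [2, 1, 1]

Step 1 — from the characteristic polynomial, algebraic multiplicity of λ = 3 is 4. From dim ker(A − (3)·I) = 3, there are exactly 3 Jordan blocks for λ = 3.
Step 2 — from the minimal polynomial, the factor (x − 3)^2 tells us the largest block for λ = 3 has size 2.
Step 3 — with total size 4, 3 blocks, and largest block 2, the block sizes (in nonincreasing order) are [2, 1, 1].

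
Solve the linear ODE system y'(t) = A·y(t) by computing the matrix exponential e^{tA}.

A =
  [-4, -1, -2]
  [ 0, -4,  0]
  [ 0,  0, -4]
e^{tA} =
  [exp(-4*t), -t*exp(-4*t), -2*t*exp(-4*t)]
  [0, exp(-4*t), 0]
  [0, 0, exp(-4*t)]

Strategy: write A = P · J · P⁻¹ where J is a Jordan canonical form, so e^{tA} = P · e^{tJ} · P⁻¹, and e^{tJ} can be computed block-by-block.

A has Jordan form
J =
  [-4,  1,  0]
  [ 0, -4,  0]
  [ 0,  0, -4]
(up to reordering of blocks).

Per-block formulas:
  For a 2×2 Jordan block J_2(-4): exp(t · J_2(-4)) = e^(-4t)·(I + t·N), where N is the 2×2 nilpotent shift.
  For a 1×1 block at λ = -4: exp(t · [-4]) = [e^(-4t)].

After assembling e^{tJ} and conjugating by P, we get:

e^{tA} =
  [exp(-4*t), -t*exp(-4*t), -2*t*exp(-4*t)]
  [0, exp(-4*t), 0]
  [0, 0, exp(-4*t)]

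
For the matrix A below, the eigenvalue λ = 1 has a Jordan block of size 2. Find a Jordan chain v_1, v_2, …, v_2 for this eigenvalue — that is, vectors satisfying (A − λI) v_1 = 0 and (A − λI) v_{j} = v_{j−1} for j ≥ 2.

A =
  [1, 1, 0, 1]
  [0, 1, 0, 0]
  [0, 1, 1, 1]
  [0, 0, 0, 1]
A Jordan chain for λ = 1 of length 2:
v_1 = (1, 0, 1, 0)ᵀ
v_2 = (0, 1, 0, 0)ᵀ

Let N = A − (1)·I. We want v_2 with N^2 v_2 = 0 but N^1 v_2 ≠ 0; then v_{j-1} := N · v_j for j = 2, …, 2.

Pick v_2 = (0, 1, 0, 0)ᵀ.
Then v_1 = N · v_2 = (1, 0, 1, 0)ᵀ.

Sanity check: (A − (1)·I) v_1 = (0, 0, 0, 0)ᵀ = 0. ✓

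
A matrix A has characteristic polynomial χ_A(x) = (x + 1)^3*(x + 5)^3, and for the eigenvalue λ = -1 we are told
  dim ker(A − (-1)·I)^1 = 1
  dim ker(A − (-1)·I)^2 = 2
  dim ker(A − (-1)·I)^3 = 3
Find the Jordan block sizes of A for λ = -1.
Block sizes for λ = -1: [3]

From the dimensions of kernels of powers, the number of Jordan blocks of size at least j is d_j − d_{j−1} where d_j = dim ker(N^j) (with d_0 = 0). Computing the differences gives [1, 1, 1].
The number of blocks of size exactly k is (#blocks of size ≥ k) − (#blocks of size ≥ k + 1), so the partition is: 1 block(s) of size 3.
In nonincreasing order the block sizes are [3].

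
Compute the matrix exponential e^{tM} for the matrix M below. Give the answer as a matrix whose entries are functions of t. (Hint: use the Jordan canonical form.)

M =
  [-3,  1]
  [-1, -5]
e^{tM} =
  [t*exp(-4*t) + exp(-4*t), t*exp(-4*t)]
  [-t*exp(-4*t), -t*exp(-4*t) + exp(-4*t)]

Strategy: write M = P · J · P⁻¹ where J is a Jordan canonical form, so e^{tM} = P · e^{tJ} · P⁻¹, and e^{tJ} can be computed block-by-block.

M has Jordan form
J =
  [-4,  1]
  [ 0, -4]
(up to reordering of blocks).

Per-block formulas:
  For a 2×2 Jordan block J_2(-4): exp(t · J_2(-4)) = e^(-4t)·(I + t·N), where N is the 2×2 nilpotent shift.

After assembling e^{tJ} and conjugating by P, we get:

e^{tM} =
  [t*exp(-4*t) + exp(-4*t), t*exp(-4*t)]
  [-t*exp(-4*t), -t*exp(-4*t) + exp(-4*t)]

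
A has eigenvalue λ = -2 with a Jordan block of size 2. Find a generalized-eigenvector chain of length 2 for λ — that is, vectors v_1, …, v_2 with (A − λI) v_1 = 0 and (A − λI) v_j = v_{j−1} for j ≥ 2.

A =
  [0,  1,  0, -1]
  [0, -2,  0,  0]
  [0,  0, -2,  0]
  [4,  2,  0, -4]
A Jordan chain for λ = -2 of length 2:
v_1 = (2, 0, 0, 4)ᵀ
v_2 = (1, 0, 0, 0)ᵀ

Let N = A − (-2)·I. We want v_2 with N^2 v_2 = 0 but N^1 v_2 ≠ 0; then v_{j-1} := N · v_j for j = 2, …, 2.

Pick v_2 = (1, 0, 0, 0)ᵀ.
Then v_1 = N · v_2 = (2, 0, 0, 4)ᵀ.

Sanity check: (A − (-2)·I) v_1 = (0, 0, 0, 0)ᵀ = 0. ✓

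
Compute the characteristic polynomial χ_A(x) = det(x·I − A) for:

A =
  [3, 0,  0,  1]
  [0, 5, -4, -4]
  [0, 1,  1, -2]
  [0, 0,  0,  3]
x^4 - 12*x^3 + 54*x^2 - 108*x + 81

Expanding det(x·I − A) (e.g. by cofactor expansion or by noting that A is similar to its Jordan form J, which has the same characteristic polynomial as A) gives
  χ_A(x) = x^4 - 12*x^3 + 54*x^2 - 108*x + 81
which factors as (x - 3)^4. The eigenvalues (with algebraic multiplicities) are λ = 3 with multiplicity 4.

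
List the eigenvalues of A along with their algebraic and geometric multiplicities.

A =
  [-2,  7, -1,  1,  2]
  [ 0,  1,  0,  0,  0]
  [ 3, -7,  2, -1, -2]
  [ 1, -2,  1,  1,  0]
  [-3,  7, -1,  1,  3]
λ = 1: alg = 5, geom = 3

Step 1 — factor the characteristic polynomial to read off the algebraic multiplicities:
  χ_A(x) = (x - 1)^5

Step 2 — compute geometric multiplicities via the rank-nullity identity g(λ) = n − rank(A − λI):
  rank(A − (1)·I) = 2, so dim ker(A − (1)·I) = n − 2 = 3

Summary:
  λ = 1: algebraic multiplicity = 5, geometric multiplicity = 3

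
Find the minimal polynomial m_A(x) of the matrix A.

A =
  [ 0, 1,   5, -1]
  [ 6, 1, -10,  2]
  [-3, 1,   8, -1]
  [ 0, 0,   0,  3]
x^2 - 6*x + 9

The characteristic polynomial is χ_A(x) = (x - 3)^4, so the eigenvalues are known. The minimal polynomial is
  m_A(x) = Π_λ (x − λ)^{k_λ}
where k_λ is the size of the *largest* Jordan block for λ (equivalently, the smallest k with (A − λI)^k v = 0 for every generalised eigenvector v of λ).

  λ = 3: largest Jordan block has size 2, contributing (x − 3)^2

So m_A(x) = (x - 3)^2 = x^2 - 6*x + 9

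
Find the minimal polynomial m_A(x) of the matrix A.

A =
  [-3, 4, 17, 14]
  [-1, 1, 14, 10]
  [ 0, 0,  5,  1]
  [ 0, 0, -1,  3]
x^4 - 6*x^3 + x^2 + 24*x + 16

The characteristic polynomial is χ_A(x) = (x - 4)^2*(x + 1)^2, so the eigenvalues are known. The minimal polynomial is
  m_A(x) = Π_λ (x − λ)^{k_λ}
where k_λ is the size of the *largest* Jordan block for λ (equivalently, the smallest k with (A − λI)^k v = 0 for every generalised eigenvector v of λ).

  λ = -1: largest Jordan block has size 2, contributing (x + 1)^2
  λ = 4: largest Jordan block has size 2, contributing (x − 4)^2

So m_A(x) = (x - 4)^2*(x + 1)^2 = x^4 - 6*x^3 + x^2 + 24*x + 16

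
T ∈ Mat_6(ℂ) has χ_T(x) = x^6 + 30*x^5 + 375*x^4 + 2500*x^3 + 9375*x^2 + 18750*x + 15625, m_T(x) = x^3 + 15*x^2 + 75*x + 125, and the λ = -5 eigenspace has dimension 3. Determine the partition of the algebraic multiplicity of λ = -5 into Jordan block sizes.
Block sizes for λ = -5: [3, 2, 1]

Step 1 — from the characteristic polynomial, algebraic multiplicity of λ = -5 is 6. From dim ker(T − (-5)·I) = 3, there are exactly 3 Jordan blocks for λ = -5.
Step 2 — from the minimal polynomial, the factor (x + 5)^3 tells us the largest block for λ = -5 has size 3.
Step 3 — with total size 6, 3 blocks, and largest block 3, the block sizes (in nonincreasing order) are [3, 2, 1].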